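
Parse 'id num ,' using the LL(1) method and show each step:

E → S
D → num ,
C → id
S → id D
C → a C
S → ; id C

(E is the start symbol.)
LL(1) parsing maintains a stack (initially the start symbol over $) and the input. At each step: if the stack top is a terminal, match it against the current input token; if it is a non-terminal N, replace it with the RHS of M[N, lookahead] (the unique production whose predict set contains the lookahead).

Stack is shown with the top on the left.

Stack    Input       Action
---------------------------
E $      id num , $  output E → S
S $      id num , $  output S → id D
id D $   id num , $  match 'id'
D $      num , $     output D → num ,
num , $  num , $     match 'num'
, $      , $         match ','
$        $           accept

The string is accepted.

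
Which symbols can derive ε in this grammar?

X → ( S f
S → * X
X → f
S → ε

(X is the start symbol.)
{ 'S' }

ε-productions: S → ε
So S is immediately nullable.
No further non-terminal can be added: every production for the remaining non-terminals contains a terminal or a non-nullable non-terminal.
Nullable = { 'S' }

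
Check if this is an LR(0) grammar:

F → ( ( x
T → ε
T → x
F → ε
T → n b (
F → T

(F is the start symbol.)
Augment with F' → F and build the canonical LR(0) collection (I0 = CLOSURE({[F' → . F]}), then GOTO on every symbol after a dot until no new states appear). It has 10 states:
  I0: { [F → . ( ( x], [F → . T], [F → .], [F' → . F], [T → . n b (], [T → . x], [T → .] }  — shift, 2 reduces
  I1: { [F → ( . ( x] }  — shift
  I2: { [F' → F .] }  — accept
  I3: { [F → T .] }  — reduce
  I4: { [T → n . b (] }  — shift
  I5: { [T → x .] }  — reduce
  I6: { [T → n b . (] }  — shift
  I7: { [T → n b ( .] }  — reduce
  I8: { [F → ( ( . x] }  — shift
  I9: { [F → ( ( x .] }  — reduce

Conflict in state I0:
  Shift-reduce conflict between [F → .] and [F → . ( ( x]
So the grammar is NOT LR(0).

Answer: No. Shift-reduce conflict between [F → .] and [F → . ( ( x]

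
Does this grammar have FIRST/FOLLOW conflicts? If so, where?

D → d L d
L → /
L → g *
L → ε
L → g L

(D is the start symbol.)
Nullable non-terminals: L.

L: nullable alternative(s) L → ε; FOLLOW(L) = { 'd' }
  L → /: FIRST \ {ε} = { '/' } — disjoint from FOLLOW(L)
  L → g *: FIRST \ {ε} = { 'g' } — disjoint from FOLLOW(L)
  L → ε: FIRST \ {ε} = { } — this is the only nullable alternative, skip
  L → g L: FIRST \ {ε} = { 'g' } — disjoint from FOLLOW(L)

D has no nullable alternative, so no FIRST/FOLLOW check is needed there.

No FIRST/FOLLOW conflicts found.

Answer: No FIRST/FOLLOW conflicts.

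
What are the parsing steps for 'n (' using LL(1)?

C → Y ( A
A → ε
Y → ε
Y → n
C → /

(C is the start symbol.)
Stack is shown with the top on the left.

Stack    Input  Action
----------------------
C $      n ( $  output C → Y ( A
Y ( A $  n ( $  output Y → n
n ( A $  n ( $  match 'n'
( A $    ( $    match '('
A $      $      output A → ε
$        $      accept

The string is accepted.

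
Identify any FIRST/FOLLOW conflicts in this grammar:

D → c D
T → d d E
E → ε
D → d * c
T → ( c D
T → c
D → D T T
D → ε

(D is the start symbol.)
Yes. D → c D with FOLLOW(D) on { 'c' }; D → d '*' c with FOLLOW(D) on { 'd' }; D → D T T with FOLLOW(D) on { '(', 'c', 'd' }

Nullable non-terminals: D, E.
FIRST sets used below: FIRST(D) = { '(', 'c', 'd', ε }, FIRST(T) = { '(', 'c', 'd' }

D: nullable alternative(s) D → ε; FOLLOW(D) = { $, '(', 'c', 'd' }
  D → c D: FIRST \ {ε} = { 'c' } — overlaps FOLLOW(D) on { 'c' }: CONFLICT
  D → d * c: FIRST \ {ε} = { 'd' } — overlaps FOLLOW(D) on { 'd' }: CONFLICT
  D → D T T: FIRST \ {ε} = { '(', 'c', 'd' } — overlaps FOLLOW(D) on { '(', 'c', 'd' }: CONFLICT
  D → ε: FIRST \ {ε} = { } — this is the only nullable alternative, skip
E has a nullable alternative but only one production, so nothing to check.

T has no nullable alternative, so no FIRST/FOLLOW check is needed there.

So the grammar has 3 FIRST/FOLLOW conflicts (marked CONFLICT above).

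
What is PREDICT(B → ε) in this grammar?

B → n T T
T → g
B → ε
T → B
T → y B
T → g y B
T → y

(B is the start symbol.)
{ $, 'g', 'n', 'y' }

PREDICT(B → ε) = (FIRST(RHS) \ {ε}) ∪ (FOLLOW(B) if ε ∈ FIRST(RHS), i.e. RHS ⇒* ε)
The right-hand side is ε (FIRST(ε) = { ε }), so the predict set is FOLLOW(B) = { $, 'g', 'n', 'y' }
PREDICT(B → ε) = { $, 'g', 'n', 'y' }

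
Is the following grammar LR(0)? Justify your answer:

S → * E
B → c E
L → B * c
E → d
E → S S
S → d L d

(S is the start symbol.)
A grammar is LR(0) if no state in the canonical LR(0) collection has:
  - both a shift item (dot before a terminal) and a complete item (shift-reduce conflict), or
  - two or more complete items (reduce-reduce conflict; the accept item [S' → S .] counts as a complete item here).

Augment with S' → S and build the canonical LR(0) collection (I0 = CLOSURE({[S' → . S]}), then GOTO on every symbol after a dot until no new states appear). It has 15 states:
  I0: { [S → . * E], [S → . d L d], [S' → . S] }  — shift
  I1: { [E → . S S], [E → . d], [S → * . E], [S → . * E], [S → . d L d] }  — shift
  I2: { [S' → S .] }  — accept
  I3: { [B → . c E], [L → . B * c], [S → d . L d] }  — shift
  I4: { [L → B . * c] }  — shift
  I5: { [S → d L . d] }  — shift
  I6: { [B → c . E], [E → . S S], [E → . d], [S → . * E], [S → . d L d] }  — shift
  I7: { [B → c E .] }  — reduce
  I8: { [E → S . S], [S → . * E], [S → . d L d] }  — shift
  I9: { [B → . c E], [E → d .], [L → . B * c], [S → d . L d] }  — shift, reduce
  I10: { [E → S S .] }  — reduce
  I11: { [S → d L d .] }  — reduce
  I12: { [L → B * . c] }  — shift
  I13: { [L → B * c .] }  — reduce
  I14: { [S → * E .] }  — reduce

Conflict in state I9:
  Shift-reduce conflict between [E → d .] and [B → . c E]
So the grammar is NOT LR(0).

Answer: No. Shift-reduce conflict between [E → d .] and [B → . c E]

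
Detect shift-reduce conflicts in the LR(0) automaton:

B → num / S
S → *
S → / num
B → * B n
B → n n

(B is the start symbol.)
No shift-reduce conflicts

A shift-reduce conflict occurs when an LR(0) state has both:
  - a complete (reduce) item [A → α .] (dot at the end), and
  - a shift item [B → β . c γ] (dot before a terminal).

Augment with B' → B and build the canonical LR(0) collection (I0 = CLOSURE({[B' → . B]}), then GOTO on every symbol after a dot until no new states appear). It has 13 states:
  I0: { [B → . * B n], [B → . n n], [B → . num / S], [B' → . B] }  — shift
  I1: { [B → * . B n], [B → . * B n], [B → . n n], [B → . num / S] }  — shift
  I2: { [B' → B .] }  — accept
  I3: { [B → n . n] }  — shift
  I4: { [B → num . / S] }  — shift
  I5: { [B → num / . S], [S → . *], [S → . / num] }  — shift
  I6: { [S → * .] }  — reduce
  I7: { [S → / . num] }  — shift
  I8: { [B → num / S .] }  — reduce
  I9: { [S → / num .] }  — reduce
  I10: { [B → n n .] }  — reduce
  I11: { [B → * B . n] }  — shift
  I12: { [B → * B n .] }  — reduce

No state contains both a complete item and a shift item.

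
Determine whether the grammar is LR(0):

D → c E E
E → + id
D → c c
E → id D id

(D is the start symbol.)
Yes, the grammar is LR(0)

Augment with D' → D and build the canonical LR(0) collection (I0 = CLOSURE({[D' → . D]}), then GOTO on every symbol after a dot until no new states appear). It has 11 states:
  I0: { [D → . c E E], [D → . c c], [D' → . D] }  — shift
  I1: { [D' → D .] }  — accept
  I2: { [D → c . E E], [D → c . c], [E → . + id], [E → . id D id] }  — shift
  I3: { [E → + . id] }  — shift
  I4: { [D → c E . E], [E → . + id], [E → . id D id] }  — shift
  I5: { [D → c c .] }  — reduce
  I6: { [D → . c E E], [D → . c c], [E → id . D id] }  — shift
  I7: { [E → id D . id] }  — shift
  I8: { [E → id D id .] }  — reduce
  I9: { [D → c E E .] }  — reduce
  I10: { [E → + id .] }  — reduce

Every state is either a pure shift/goto state or contains exactly one complete item and nothing to shift — no conflicts. The grammar is LR(0).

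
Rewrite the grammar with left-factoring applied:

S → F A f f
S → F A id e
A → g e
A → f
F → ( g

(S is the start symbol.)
Left-factoring transforms A → αβ₁ | αβ₂ into A → αA' and A' → β₁ | β₂
(α is the longest common prefix among the alternatives). Repeat until
no nonterminal has two alternatives with a common prefix.

Round 1: S has alternatives sharing prefix 'F A'. Introduce S': S → F A S'
  Add: S' → f f
  Add: S' → id e

No remaining common prefixes — done.

Resulting grammar:
S → F A S'
S' → f f
S' → id e
A → g e
A → f
F → ( g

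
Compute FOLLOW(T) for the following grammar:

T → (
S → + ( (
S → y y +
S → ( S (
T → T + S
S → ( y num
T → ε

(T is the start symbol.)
{ $, '+' }

T is the start symbol, so $ ∈ FOLLOW(T).
In T → T + S: T is followed by '+' S, add FIRST('+' S) \ {ε} = { '+' }

Taking the union: FOLLOW(T) = { $, '+' }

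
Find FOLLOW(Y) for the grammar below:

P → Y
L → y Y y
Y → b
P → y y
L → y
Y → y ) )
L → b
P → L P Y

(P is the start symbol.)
To compute FOLLOW(Y), find every occurrence of Y on a right-hand side N → α Y β: add FIRST(β) \ {ε}, and if β is empty or nullable also add FOLLOW(N). Iterate to a fixed point.

In P → Y: Y is at the end, add FOLLOW(P)
In L → y Y y: Y is followed by y, add FIRST(y) \ {ε} = { 'y' }
In P → L P Y: Y is at the end, add FOLLOW(P)

The FOLLOW sets referred to above (computed the same way, to a fixed point):
  FOLLOW(P) = { $, 'b', 'y' }

Taking the union: FOLLOW(Y) = { $, 'b', 'y' }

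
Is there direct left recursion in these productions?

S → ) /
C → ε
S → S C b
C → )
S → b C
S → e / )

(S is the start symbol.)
Yes, S is left-recursive

S → ) /: starts with ')'
C → ε: starts with ε
S → S C b: LEFT RECURSIVE (starts with S)
C → ): starts with ')'
S → b C: starts with b
S → e / ): starts with e

The grammar has direct left recursion on: S.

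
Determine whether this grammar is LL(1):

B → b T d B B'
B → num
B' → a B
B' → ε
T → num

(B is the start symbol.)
A grammar is LL(1) if for each non-terminal N with multiple productions, the predict sets of those productions are pairwise disjoint, where PREDICT(N → α) = (FIRST(α) \ {ε}) ∪ (FOLLOW(N) if α ⇒* ε).

Relevant sets:
  FOLLOW(B') = { $, 'a' }

For B:
  PREDICT(B → b T d B B') = { 'b' }
  PREDICT(B → num) = { 'num' }
For B':
  PREDICT(B' → a B) = { 'a' }
  PREDICT(B' → ε) = { $, 'a' }
T has a single production, so nothing to check there.

Conflict found: Predict set conflict for B': { 'a' }
The grammar is NOT LL(1).

Answer: No. Predict set conflict for B': { 'a' }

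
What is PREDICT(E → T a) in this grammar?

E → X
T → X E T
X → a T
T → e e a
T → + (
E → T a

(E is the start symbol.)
{ '+', 'a', 'e' }

PREDICT(E → T a) = (FIRST(RHS) \ {ε}) ∪ (FOLLOW(E) if ε ∈ FIRST(RHS), i.e. RHS ⇒* ε)
FIRST(T) = { '+', 'a', 'e' }
FIRST(T a) = { '+', 'a', 'e' }
ε ∉ FIRST(T a), so FOLLOW(E) is not added.
PREDICT(E → T a) = { '+', 'a', 'e' }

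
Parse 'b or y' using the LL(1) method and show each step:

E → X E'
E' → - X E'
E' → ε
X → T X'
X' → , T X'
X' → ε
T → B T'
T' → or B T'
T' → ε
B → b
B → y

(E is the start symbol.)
LL(1) parsing maintains a stack (initially the start symbol over $) and the input. At each step: if the stack top is a terminal, match it against the current input token; if it is a non-terminal N, replace it with the RHS of M[N, lookahead] (the unique production whose predict set contains the lookahead).

Stack is shown with the top on the left.

Stack            Input     Action
---------------------------------
E $              b or y $  output E → X E'
X E' $           b or y $  output X → T X'
T X' E' $        b or y $  output T → B T'
B T' X' E' $     b or y $  output B → b
b T' X' E' $     b or y $  match 'b'
T' X' E' $       or y $    output T' → or B T'
or B T' X' E' $  or y $    match 'or'
B T' X' E' $     y $       output B → y
y T' X' E' $     y $       match 'y'
T' X' E' $       $         output T' → ε
X' E' $          $         output X' → ε
E' $             $         output E' → ε
$                $         accept

The string is accepted.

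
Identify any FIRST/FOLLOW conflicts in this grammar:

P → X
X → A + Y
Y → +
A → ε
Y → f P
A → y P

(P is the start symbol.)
A FIRST/FOLLOW conflict occurs when a non-terminal N has a nullable alternative N → β (β ⇒* ε) and another alternative N → α with FIRST(α) ∩ FOLLOW(N) ≠ ∅: on such a lookahead the parser cannot decide between expanding α and letting N vanish via β.

Nullable non-terminals: A.

A: nullable alternative(s) A → ε; FOLLOW(A) = { '+' }
  A → ε: FIRST \ {ε} = { } — this is the only nullable alternative, skip
  A → y P: FIRST \ {ε} = { 'y' } — disjoint from FOLLOW(A)

P, X, Y have no nullable alternative, so no FIRST/FOLLOW check is needed there.

No FIRST/FOLLOW conflicts found.

Answer: No FIRST/FOLLOW conflicts.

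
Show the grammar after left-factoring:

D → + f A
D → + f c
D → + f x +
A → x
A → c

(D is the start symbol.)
D → + f D'
D' → A
D' → c
D' → x +
A → x
A → c

Left-factoring transforms A → αβ₁ | αβ₂ into A → αA' and A' → β₁ | β₂
(α is the longest common prefix among the alternatives). Repeat until
no nonterminal has two alternatives with a common prefix.

Round 1: D has alternatives sharing prefix '+ f'. Introduce D': D → + f D'
  Add: D' → A
  Add: D' → c
  Add: D' → x +

No remaining common prefixes — done.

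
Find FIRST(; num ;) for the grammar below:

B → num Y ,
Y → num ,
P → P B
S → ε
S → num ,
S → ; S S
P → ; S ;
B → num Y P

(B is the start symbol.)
{ ';' }

To compute FIRST(; num ;), process the symbols left to right:
Symbol ; is a terminal. Add ';' and stop.
FIRST(; num ;) = { ';' }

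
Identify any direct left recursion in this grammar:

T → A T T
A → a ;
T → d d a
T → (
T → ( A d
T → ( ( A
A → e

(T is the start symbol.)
T → A T T: starts with A
A → a ;: starts with a
T → d d a: starts with d
T → (: starts with '('
T → ( A d: starts with '('
T → ( ( A: starts with '('
A → e: starts with e

No direct left recursion found.

Answer: No direct left recursion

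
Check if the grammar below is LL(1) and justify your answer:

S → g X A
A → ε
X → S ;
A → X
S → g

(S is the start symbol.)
No. Predict set conflict for S: { 'g' }

A grammar is LL(1) if for each non-terminal N with multiple productions, the predict sets of those productions are pairwise disjoint, where PREDICT(N → α) = (FIRST(α) \ {ε}) ∪ (FOLLOW(N) if α ⇒* ε).

Relevant sets:
  FIRST(X) = { 'g' }
  FOLLOW(A) = { $, ';' }

For S:
  PREDICT(S → g X A) = { 'g' }
  PREDICT(S → g) = { 'g' }
For A:
  PREDICT(A → ε) = { $, ';' }
  PREDICT(A → X) = { 'g' }
X has a single production, so nothing to check there.

Conflict found: Predict set conflict for S: { 'g' }
The grammar is NOT LL(1).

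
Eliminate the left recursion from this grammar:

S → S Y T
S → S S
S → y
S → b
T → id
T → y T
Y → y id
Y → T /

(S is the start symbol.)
S → y S'
S → b S'
S' → Y T S'
S' → S S'
S' → ε
T → id
T → y T
Y → y id
Y → T /

S is directly left-recursive. The standard transformation for
  A → A α₁ | ... | A α_m | β₁ | ... | β_n
is
  A  → β₁ A' | ... | β_n A'
  A' → α₁ A' | ... | α_m A' | ε

S → y becomes S → y S'
S → b becomes S → b S'
S → S Y T becomes S' → Y T S'
S → S S becomes S' → S S'
Add S' → ε

Productions for other non-terminals are unchanged:
  T → id
  T → y T
  Y → y id
  Y → T /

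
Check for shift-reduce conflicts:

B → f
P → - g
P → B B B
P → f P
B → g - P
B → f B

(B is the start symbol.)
A shift-reduce conflict occurs when an LR(0) state has both:
  - a complete (reduce) item [A → α .] (dot at the end), and
  - a shift item [B → β . c γ] (dot before a terminal).

Augment with B' → B and build the canonical LR(0) collection (I0 = CLOSURE({[B' → . B]}), then GOTO on every symbol after a dot until no new states appear). It has 15 states:
  I0: { [B → . f B], [B → . f], [B → . g - P], [B' → . B] }  — shift
  I1: { [B' → B .] }  — accept
  I2: { [B → . f B], [B → . f], [B → . g - P], [B → f . B], [B → f .] }  — shift, reduce
  I3: { [B → g . - P] }  — shift
  I4: { [B → . f B], [B → . f], [B → . g - P], [B → g - . P], [P → . - g], [P → . B B B], [P → . f P] }  — shift
  I5: { [P → - . g] }  — shift
  I6: { [B → . f B], [B → . f], [B → . g - P], [P → B . B B] }  — shift
  I7: { [B → g - P .] }  — reduce
  I8: { [B → . f B], [B → . f], [B → . g - P], [B → f . B], [B → f .], [P → . - g], [P → . B B B], [P → . f P], [P → f . P] }  — shift, reduce
  I9: { [B → . f B], [B → . f], [B → . g - P], [B → f B .], [P → B . B B] }  — shift, reduce
  I10: { [P → f P .] }  — reduce
  I11: { [B → . f B], [B → . f], [B → . g - P], [P → B B . B] }  — shift
  I12: { [P → B B B .] }  — reduce
  I13: { [P → - g .] }  — reduce
  I14: { [B → f B .] }  — reduce

I2 contains reduce item [B → f .] and shift items [B → . f], [B → . f B], [B → . g - P] — shift-reduce conflict.
I8 contains reduce item [B → f .] and shift items [B → . f], [B → . f B], [B → . g - P], [P → . - g], [P → . f P] — shift-reduce conflict.
I9 contains reduce item [B → f B .] and shift items [B → . f], [B → . f B], [B → . g - P] — shift-reduce conflict.

Answer: Yes — I2: [B → f .] vs [B → . f]; I8: [B → f .] vs [B → . f]; I9: [B → f B .] vs [B → . f]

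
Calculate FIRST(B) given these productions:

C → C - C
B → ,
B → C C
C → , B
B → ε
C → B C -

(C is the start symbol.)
To compute FIRST(B), examine every production with B on the left-hand side, reading each right-hand side left to right until a non-nullable symbol is reached.

FIRST sets of the other non-terminals involved (by the same procedure, iterated to a fixed point):
  FIRST(C) = { ',' }

From B → ,:
  - ',' is a terminal: add ',' and stop
From B → C C:
  - C is a non-terminal: add FIRST(C) \ {ε} = { ',' }
    C is not nullable, so stop
From B → ε:
  - ε-production, so ε ∈ FIRST(B)

Collecting: FIRST(B) = { ',', ε }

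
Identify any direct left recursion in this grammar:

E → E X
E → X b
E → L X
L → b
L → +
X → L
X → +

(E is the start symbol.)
E → E X: LEFT RECURSIVE (starts with E)
E → X b: starts with X
E → L X: starts with L
L → b: starts with b
L → +: starts with '+'
X → L: starts with L
X → +: starts with '+'

The grammar has direct left recursion on: E.

Answer: Yes, E is left-recursive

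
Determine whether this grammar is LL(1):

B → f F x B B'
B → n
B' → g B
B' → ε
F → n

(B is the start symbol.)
Relevant sets:
  FOLLOW(B') = { $, 'g' }

For B:
  PREDICT(B → f F x B B') = { 'f' }
  PREDICT(B → n) = { 'n' }
For B':
  PREDICT(B' → g B) = { 'g' }
  PREDICT(B' → ε) = { $, 'g' }
F has a single production, so nothing to check there.

Conflict found: Predict set conflict for B': { 'g' }
The grammar is NOT LL(1).

Answer: No. Predict set conflict for B': { 'g' }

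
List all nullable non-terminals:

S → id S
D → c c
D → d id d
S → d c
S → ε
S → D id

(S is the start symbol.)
ε-productions: S → ε
So S is immediately nullable.
No further non-terminal can be added: every production for the remaining non-terminals contains a terminal or a non-nullable non-terminal.
Nullable = { 'S' }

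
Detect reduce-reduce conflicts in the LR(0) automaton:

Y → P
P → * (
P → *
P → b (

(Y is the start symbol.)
No reduce-reduce conflicts

Augment with Y' → Y and build the canonical LR(0) collection (I0 = CLOSURE({[Y' → . Y]}), then GOTO on every symbol after a dot until no new states appear). It has 7 states:
  I0: { [P → . * (], [P → . *], [P → . b (], [Y → . P], [Y' → . Y] }  — shift
  I1: { [P → * . (], [P → * .] }  — shift, reduce
  I2: { [Y → P .] }  — reduce
  I3: { [Y' → Y .] }  — accept
  I4: { [P → b . (] }  — shift
  I5: { [P → b ( .] }  — reduce
  I6: { [P → * ( .] }  — reduce

No state contains more than one complete item.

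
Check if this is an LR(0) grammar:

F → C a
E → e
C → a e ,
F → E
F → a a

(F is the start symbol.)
Yes, the grammar is LR(0)

Augment with F' → F and build the canonical LR(0) collection (I0 = CLOSURE({[F' → . F]}), then GOTO on every symbol after a dot until no new states appear). It has 10 states:
  I0: { [C → . a e ,], [E → . e], [F → . C a], [F → . E], [F → . a a], [F' → . F] }  — shift
  I1: { [F → C . a] }  — shift
  I2: { [F → E .] }  — reduce
  I3: { [F' → F .] }  — accept
  I4: { [C → a . e ,], [F → a . a] }  — shift
  I5: { [E → e .] }  — reduce
  I6: { [F → a a .] }  — reduce
  I7: { [C → a e . ,] }  — shift
  I8: { [C → a e , .] }  — reduce
  I9: { [F → C a .] }  — reduce

Every state is either a pure shift/goto state or contains exactly one complete item and nothing to shift — no conflicts. The grammar is LR(0).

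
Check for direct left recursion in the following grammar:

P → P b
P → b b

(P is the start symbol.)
P → P b: LEFT RECURSIVE (starts with P)
P → b b: starts with b

The grammar has direct left recursion on: P.

Answer: Yes, P is left-recursive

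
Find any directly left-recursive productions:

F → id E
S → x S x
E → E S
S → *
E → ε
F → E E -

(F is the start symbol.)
F → id E: starts with id
S → x S x: starts with x
E → E S: LEFT RECURSIVE (starts with E)
S → *: starts with '*'
E → ε: starts with ε
F → E E -: starts with E

The grammar has direct left recursion on: E.

Answer: Yes, E is left-recursive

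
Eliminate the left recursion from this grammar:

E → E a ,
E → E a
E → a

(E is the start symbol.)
E → a E'
E' → a , E'
E' → a E'
E' → ε

E is directly left-recursive. The standard transformation for
  A → A α₁ | ... | A α_m | β₁ | ... | β_n
is
  A  → β₁ A' | ... | β_n A'
  A' → α₁ A' | ... | α_m A' | ε

E → a becomes E → a E'
E → E a , becomes E' → a , E'
E → E a becomes E' → a E'
Add E' → ε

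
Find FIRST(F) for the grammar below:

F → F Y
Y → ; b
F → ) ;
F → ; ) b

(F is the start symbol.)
{ ')', ';' }

To compute FIRST(F), examine every production with F on the left-hand side, reading each right-hand side left to right until a non-nullable symbol is reached.

From F → F Y:
  - F is the symbol being defined: contributes nothing new
    F is not nullable, so stop
From F → ) ;:
  - ')' is a terminal: add ')' and stop
From F → ; ) b:
  - ';' is a terminal: add ';' and stop

Collecting: FIRST(F) = { ')', ';' }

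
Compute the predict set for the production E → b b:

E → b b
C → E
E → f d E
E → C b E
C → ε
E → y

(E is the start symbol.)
PREDICT(E → b b) = (FIRST(RHS) \ {ε}) ∪ (FOLLOW(E) if ε ∈ FIRST(RHS), i.e. RHS ⇒* ε)
FIRST(b b) = { 'b' }
ε ∉ FIRST(b b), so FOLLOW(E) is not added.
PREDICT(E → b b) = { 'b' }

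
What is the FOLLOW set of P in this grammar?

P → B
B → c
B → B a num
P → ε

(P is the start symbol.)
To compute FOLLOW(P), find every occurrence of P on a right-hand side N → α P β: add FIRST(β) \ {ε}, and if β is empty or nullable also add FOLLOW(N). Iterate to a fixed point.

P is the start symbol, so $ ∈ FOLLOW(P).
P does not occur on any right-hand side.

Taking the union: FOLLOW(P) = { $ }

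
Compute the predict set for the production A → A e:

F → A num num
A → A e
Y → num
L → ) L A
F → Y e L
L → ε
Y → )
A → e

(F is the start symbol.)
PREDICT(A → A e) = (FIRST(RHS) \ {ε}) ∪ (FOLLOW(A) if ε ∈ FIRST(RHS), i.e. RHS ⇒* ε)
FIRST(A) = { 'e' }
FIRST(A e) = { 'e' }
ε ∉ FIRST(A e), so FOLLOW(A) is not added.
PREDICT(A → A e) = { 'e' }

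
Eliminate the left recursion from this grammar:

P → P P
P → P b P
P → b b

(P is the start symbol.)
P is directly left-recursive. The standard transformation for
  A → A α₁ | ... | A α_m | β₁ | ... | β_n
is
  A  → β₁ A' | ... | β_n A'
  A' → α₁ A' | ... | α_m A' | ε

P → b b becomes P → b b P'
P → P P becomes P' → P P'
P → P b P becomes P' → b P P'
Add P' → ε

Resulting grammar:
P → b b P'
P' → P P'
P' → b P P'
P' → ε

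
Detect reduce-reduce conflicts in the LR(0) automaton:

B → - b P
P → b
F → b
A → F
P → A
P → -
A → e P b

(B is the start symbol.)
Yes — I8: [F → b .] vs [P → b .]

Augment with B' → B and build the canonical LR(0) collection (I0 = CLOSURE({[B' → . B]}), then GOTO on every symbol after a dot until no new states appear). It has 12 states:
  I0: { [B → . - b P], [B' → . B] }  — shift
  I1: { [B → - . b P] }  — shift
  I2: { [B' → B .] }  — accept
  I3: { [A → . F], [A → . e P b], [B → - b . P], [F → . b], [P → . -], [P → . A], [P → . b] }  — shift
  I4: { [P → - .] }  — reduce
  I5: { [P → A .] }  — reduce
  I6: { [A → F .] }  — reduce
  I7: { [B → - b P .] }  — reduce
  I8: { [F → b .], [P → b .] }  — 2 reduces
  I9: { [A → . F], [A → . e P b], [A → e . P b], [F → . b], [P → . -], [P → . A], [P → . b] }  — shift
  I10: { [A → e P . b] }  — shift
  I11: { [A → e P b .] }  — reduce

I8 contains complete items [F → b .], [P → b .] — reduce-reduce conflict.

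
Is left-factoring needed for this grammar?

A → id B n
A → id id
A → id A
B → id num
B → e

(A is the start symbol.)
Yes, A has productions with common prefix 'id'

Left-factoring is needed when two productions for the same non-terminal
share a common prefix on the right-hand side.

Productions for A:
  A → id B n
  A → id id
  A → id A
Productions for B:
  B → id num
  B → e

Found common prefix 'id' in productions for A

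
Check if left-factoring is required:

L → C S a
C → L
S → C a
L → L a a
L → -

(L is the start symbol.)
Left-factoring is needed when two productions for the same non-terminal
share a common prefix on the right-hand side.

Productions for L:
  L → C S a
  L → L a a
  L → -

No common prefixes found.

Answer: No, left-factoring is not needed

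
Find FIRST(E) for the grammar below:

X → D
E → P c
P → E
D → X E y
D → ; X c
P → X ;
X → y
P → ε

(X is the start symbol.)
{ ';', 'c', 'y' }

To compute FIRST(E), examine every production with E on the left-hand side, reading each right-hand side left to right until a non-nullable symbol is reached.

FIRST sets of the other non-terminals involved (by the same procedure, iterated to a fixed point):
  FIRST(P) = { ';', 'c', 'y', ε }

From E → P c:
  - P is a non-terminal: add FIRST(P) \ {ε} = { ';', 'c', 'y' }
    P is nullable, so continue to the next symbol
  - c is a terminal: add 'c' and stop

Collecting: FIRST(E) = { ';', 'c', 'y' }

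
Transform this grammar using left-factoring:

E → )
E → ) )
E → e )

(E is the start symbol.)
Left-factoring transforms A → αβ₁ | αβ₂ into A → αA' and A' → β₁ | β₂
(α is the longest common prefix among the alternatives). Repeat until
no nonterminal has two alternatives with a common prefix.

Round 1: E has alternatives sharing prefix ')'. Introduce E': E → ) E'
  Add: E' → ε
  Add: E' → )

No remaining common prefixes — done.

Resulting grammar:
E → ) E'
E' → ε
E' → )
E → e )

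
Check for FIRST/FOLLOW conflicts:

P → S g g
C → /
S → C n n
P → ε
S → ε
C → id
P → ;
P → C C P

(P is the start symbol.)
A FIRST/FOLLOW conflict occurs when a non-terminal N has a nullable alternative N → β (β ⇒* ε) and another alternative N → α with FIRST(α) ∩ FOLLOW(N) ≠ ∅: on such a lookahead the parser cannot decide between expanding α and letting N vanish via β.

Nullable non-terminals: P, S.
FIRST sets used below: FIRST(S) = { '/', 'id', ε }, FIRST(C) = { '/', 'id' }

P: nullable alternative(s) P → ε; FOLLOW(P) = { $ }
  P → S g g: FIRST \ {ε} = { '/', 'g', 'id' } — disjoint from FOLLOW(P)
  P → ε: FIRST \ {ε} = { } — this is the only nullable alternative, skip
  P → ;: FIRST \ {ε} = { ';' } — disjoint from FOLLOW(P)
  P → C C P: FIRST \ {ε} = { '/', 'id' } — disjoint from FOLLOW(P)

S: nullable alternative(s) S → ε; FOLLOW(S) = { 'g' }
  S → C n n: FIRST \ {ε} = { '/', 'id' } — disjoint from FOLLOW(S)
  S → ε: FIRST \ {ε} = { } — this is the only nullable alternative, skip

C has no nullable alternative, so no FIRST/FOLLOW check is needed there.

No FIRST/FOLLOW conflicts found.

Answer: No FIRST/FOLLOW conflicts.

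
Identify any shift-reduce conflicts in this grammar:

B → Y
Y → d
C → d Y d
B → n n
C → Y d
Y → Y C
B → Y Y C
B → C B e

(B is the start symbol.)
Augment with B' → B and build the canonical LR(0) collection (I0 = CLOSURE({[B' → . B]}), then GOTO on every symbol after a dot until no new states appear). It has 17 states:
  I0: { [B → . C B e], [B → . Y Y C], [B → . Y], [B → . n n], [B' → . B], [C → . Y d], [C → . d Y d], [Y → . Y C], [Y → . d] }  — shift
  I1: { [B' → B .] }  — accept
  I2: { [B → . C B e], [B → . Y Y C], [B → . Y], [B → . n n], [B → C . B e], [C → . Y d], [C → . d Y d], [Y → . Y C], [Y → . d] }  — shift
  I3: { [B → Y . Y C], [B → Y .], [C → . Y d], [C → . d Y d], [C → Y . d], [Y → . Y C], [Y → . d], [Y → Y . C] }  — shift, reduce
  I4: { [C → d . Y d], [Y → . Y C], [Y → . d], [Y → d .] }  — shift, reduce
  I5: { [B → n . n] }  — shift
  I6: { [B → n n .] }  — reduce
  I7: { [C → . Y d], [C → . d Y d], [C → d Y . d], [Y → . Y C], [Y → . d], [Y → Y . C] }  — shift
  I8: { [Y → d .] }  — reduce
  I9: { [Y → Y C .] }  — reduce
  I10: { [C → . Y d], [C → . d Y d], [C → Y . d], [Y → . Y C], [Y → . d], [Y → Y . C] }  — shift
  I11: { [C → d . Y d], [C → d Y d .], [Y → . Y C], [Y → . d], [Y → d .] }  — shift, 2 reduces
  I12: { [C → Y d .], [C → d . Y d], [Y → . Y C], [Y → . d], [Y → d .] }  — shift, 2 reduces
  I13: { [B → Y Y . C], [C → . Y d], [C → . d Y d], [C → Y . d], [Y → . Y C], [Y → . d], [Y → Y . C] }  — shift
  I14: { [B → Y Y C .], [Y → Y C .] }  — 2 reduces
  I15: { [B → C B . e] }  — shift
  I16: { [B → C B e .] }  — reduce

I3 contains reduce item [B → Y .] and shift items [C → Y . d], [C → . d Y d], [Y → . d] — shift-reduce conflict.
I4 contains reduce item [Y → d .] and shift item [Y → . d] — shift-reduce conflict.
I11 contains reduce items [C → d Y d .], [Y → d .] and shift item [Y → . d] — shift-reduce conflict.
I12 contains reduce items [C → Y d .], [Y → d .] and shift item [Y → . d] — shift-reduce conflict.

Answer: Yes — I3: [B → Y .] vs [C → Y . d]; I4: [Y → d .] vs [Y → . d]; I11: [C → d Y d .] vs [Y → . d]; I12: [C → Y d .] vs [Y → . d]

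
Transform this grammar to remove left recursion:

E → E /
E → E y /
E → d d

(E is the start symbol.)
E is directly left-recursive. The standard transformation for
  A → A α₁ | ... | A α_m | β₁ | ... | β_n
is
  A  → β₁ A' | ... | β_n A'
  A' → α₁ A' | ... | α_m A' | ε

E → d d becomes E → d d E'
E → E / becomes E' → / E'
E → E y / becomes E' → y / E'
Add E' → ε

Resulting grammar:
E → d d E'
E' → / E'
E' → y / E'
E' → ε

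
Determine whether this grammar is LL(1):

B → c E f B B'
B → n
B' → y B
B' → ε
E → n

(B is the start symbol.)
No. Predict set conflict for B': { 'y' }

A grammar is LL(1) if for each non-terminal N with multiple productions, the predict sets of those productions are pairwise disjoint, where PREDICT(N → α) = (FIRST(α) \ {ε}) ∪ (FOLLOW(N) if α ⇒* ε).

Relevant sets:
  FOLLOW(B') = { $, 'y' }

For B:
  PREDICT(B → c E f B B') = { 'c' }
  PREDICT(B → n) = { 'n' }
For B':
  PREDICT(B' → y B) = { 'y' }
  PREDICT(B' → ε) = { $, 'y' }
E has a single production, so nothing to check there.

Conflict found: Predict set conflict for B': { 'y' }
The grammar is NOT LL(1).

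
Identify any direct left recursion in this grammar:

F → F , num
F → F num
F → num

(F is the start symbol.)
Yes, F is left-recursive

F → F , num: LEFT RECURSIVE (starts with F)
F → F num: LEFT RECURSIVE (starts with F)
F → num: starts with num

The grammar has direct left recursion on: F.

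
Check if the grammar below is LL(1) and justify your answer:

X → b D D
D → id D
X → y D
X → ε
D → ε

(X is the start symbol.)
No. Predict set conflict for D: { 'id' }

Relevant sets:
  FOLLOW(X) = { $ }
  FOLLOW(D) = { $, 'id' }

For X:
  PREDICT(X → b D D) = { 'b' }
  PREDICT(X → y D) = { 'y' }
  PREDICT(X → ε) = { $ }
For D:
  PREDICT(D → id D) = { 'id' }
  PREDICT(D → ε) = { $, 'id' }

Conflict found: Predict set conflict for D: { 'id' }
The grammar is NOT LL(1).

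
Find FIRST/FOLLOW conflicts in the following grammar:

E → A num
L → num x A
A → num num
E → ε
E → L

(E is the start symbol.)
No FIRST/FOLLOW conflicts.

A FIRST/FOLLOW conflict occurs when a non-terminal N has a nullable alternative N → β (β ⇒* ε) and another alternative N → α with FIRST(α) ∩ FOLLOW(N) ≠ ∅: on such a lookahead the parser cannot decide between expanding α and letting N vanish via β.

Nullable non-terminals: E.
FIRST sets used below: FIRST(A) = { 'num' }, FIRST(L) = { 'num' }

E: nullable alternative(s) E → ε; FOLLOW(E) = { $ }
  E → A num: FIRST \ {ε} = { 'num' } — disjoint from FOLLOW(E)
  E → ε: FIRST \ {ε} = { } — this is the only nullable alternative, skip
  E → L: FIRST \ {ε} = { 'num' } — disjoint from FOLLOW(E)

A, L have no nullable alternative, so no FIRST/FOLLOW check is needed there.

No FIRST/FOLLOW conflicts found.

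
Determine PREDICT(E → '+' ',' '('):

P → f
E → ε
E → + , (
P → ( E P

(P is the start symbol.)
PREDICT(E → '+' ',' '(') = (FIRST(RHS) \ {ε}) ∪ (FOLLOW(E) if ε ∈ FIRST(RHS), i.e. RHS ⇒* ε)
FIRST('+' ',' '(') = { '+' }
ε ∉ FIRST('+' ',' '('), so FOLLOW(E) is not added.
PREDICT(E → '+' ',' '(') = { '+' }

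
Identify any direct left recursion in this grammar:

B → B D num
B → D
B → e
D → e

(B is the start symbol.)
Yes, B is left-recursive

Direct left recursion occurs when N → N α for some non-terminal N (the right-hand side begins with the left-hand side itself).

B → B D num: LEFT RECURSIVE (starts with B)
B → D: starts with D
B → e: starts with e
D → e: starts with e

The grammar has direct left recursion on: B.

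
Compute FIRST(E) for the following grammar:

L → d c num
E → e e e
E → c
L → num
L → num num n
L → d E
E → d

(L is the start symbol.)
{ 'c', 'd', 'e' }

To compute FIRST(E), examine every production with E on the left-hand side, reading each right-hand side left to right until a non-nullable symbol is reached.

From E → e e e:
  - e is a terminal: add 'e' and stop
From E → c:
  - c is a terminal: add 'c' and stop
From E → d:
  - d is a terminal: add 'd' and stop

Collecting: FIRST(E) = { 'c', 'd', 'e' }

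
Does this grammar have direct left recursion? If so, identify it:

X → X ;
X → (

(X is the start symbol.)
X → X ;: LEFT RECURSIVE (starts with X)
X → (: starts with '('

The grammar has direct left recursion on: X.

Answer: Yes, X is left-recursive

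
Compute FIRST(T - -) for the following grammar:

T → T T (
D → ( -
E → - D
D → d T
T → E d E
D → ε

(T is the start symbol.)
FIRST sets of the non-terminals involved (from the grammar, by fixed-point iteration):
  FIRST(T) = { '-' }

To compute FIRST(T - -), process the symbols left to right:
Symbol T is a non-terminal. Add FIRST(T) \ {ε} = { '-' }
T is not nullable (ε ∉ FIRST(T)), so stop here.
FIRST(T - -) = { '-' }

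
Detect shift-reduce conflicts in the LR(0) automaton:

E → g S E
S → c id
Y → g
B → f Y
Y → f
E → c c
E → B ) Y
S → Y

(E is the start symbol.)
Augment with E' → E and build the canonical LR(0) collection (I0 = CLOSURE({[E' → . E]}), then GOTO on every symbol after a dot until no new states appear). It has 17 states:
  I0: { [B → . f Y], [E → . B ) Y], [E → . c c], [E → . g S E], [E' → . E] }  — shift
  I1: { [E → B . ) Y] }  — shift
  I2: { [E' → E .] }  — accept
  I3: { [E → c . c] }  — shift
  I4: { [B → f . Y], [Y → . f], [Y → . g] }  — shift
  I5: { [E → g . S E], [S → . Y], [S → . c id], [Y → . f], [Y → . g] }  — shift
  I6: { [B → . f Y], [E → . B ) Y], [E → . c c], [E → . g S E], [E → g S . E] }  — shift
  I7: { [S → Y .] }  — reduce
  I8: { [S → c . id] }  — shift
  I9: { [Y → f .] }  — reduce
  I10: { [Y → g .] }  — reduce
  I11: { [S → c id .] }  — reduce
  I12: { [E → g S E .] }  — reduce
  I13: { [B → f Y .] }  — reduce
  I14: { [E → c c .] }  — reduce
  I15: { [E → B ) . Y], [Y → . f], [Y → . g] }  — shift
  I16: { [E → B ) Y .] }  — reduce

No state contains both a complete item and a shift item.

Answer: No shift-reduce conflicts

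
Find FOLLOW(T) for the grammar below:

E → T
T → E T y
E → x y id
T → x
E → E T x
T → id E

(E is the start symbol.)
{ $, 'id', 'x', 'y' }

To compute FOLLOW(T), find every occurrence of T on a right-hand side N → α T β: add FIRST(β) \ {ε}, and if β is empty or nullable also add FOLLOW(N). Iterate to a fixed point.

In E → T: T is at the end, add FOLLOW(E)
In T → E T y: T is followed by y, add FIRST(y) \ {ε} = { 'y' }
In E → E T x: T is followed by x, add FIRST(x) \ {ε} = { 'x' }

The FOLLOW sets referred to above (computed the same way, to a fixed point):
  FOLLOW(E) = { $, 'id', 'x', 'y' }

Taking the union: FOLLOW(T) = { $, 'id', 'x', 'y' }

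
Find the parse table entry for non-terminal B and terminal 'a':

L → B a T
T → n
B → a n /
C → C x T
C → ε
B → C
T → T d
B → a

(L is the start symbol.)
B → a n /, B → C, B → a

To find M[B, 'a'], we find productions for B where 'a' is in the predict set (PREDICT(N → α) = (FIRST(α) \ {ε}) ∪ (FOLLOW(N) if α ⇒* ε)).

Relevant sets:
  FIRST(C) = { 'x', ε }
  FOLLOW(B) = { 'a' }

B → a n /: PREDICT = { 'a' }
  'a' is in predict set, so this production goes in M[B, 'a']
B → C: PREDICT = { 'a', 'x' }
  'a' is in predict set, so this production goes in M[B, 'a']
B → a: PREDICT = { 'a' }
  'a' is in predict set, so this production goes in M[B, 'a']

M[B, 'a'] = B → a n /, B → C, B → a  (a multiply-defined cell — the grammar is not LL(1))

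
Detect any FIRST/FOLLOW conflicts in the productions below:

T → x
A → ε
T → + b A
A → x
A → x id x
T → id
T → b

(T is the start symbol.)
A FIRST/FOLLOW conflict occurs when a non-terminal N has a nullable alternative N → β (β ⇒* ε) and another alternative N → α with FIRST(α) ∩ FOLLOW(N) ≠ ∅: on such a lookahead the parser cannot decide between expanding α and letting N vanish via β.

Nullable non-terminals: A.

A: nullable alternative(s) A → ε; FOLLOW(A) = { $ }
  A → ε: FIRST \ {ε} = { } — this is the only nullable alternative, skip
  A → x: FIRST \ {ε} = { 'x' } — disjoint from FOLLOW(A)
  A → x id x: FIRST \ {ε} = { 'x' } — disjoint from FOLLOW(A)

T has no nullable alternative, so no FIRST/FOLLOW check is needed there.

No FIRST/FOLLOW conflicts found.

Answer: No FIRST/FOLLOW conflicts.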